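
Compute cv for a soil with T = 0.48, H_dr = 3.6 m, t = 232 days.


Using cv = T * H_dr^2 / t
H_dr^2 = 3.6^2 = 12.96
cv = 0.48 * 12.96 / 232
cv = 0.02681 m^2/day


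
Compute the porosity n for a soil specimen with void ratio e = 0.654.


Using the relation n = e / (1 + e)
n = 0.654 / (1 + 0.654)
n = 0.654 / 1.654
n = 0.3954


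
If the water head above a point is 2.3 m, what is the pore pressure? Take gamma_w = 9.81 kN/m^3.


Result: 22.56 kPa

Derivation:
Using u = gamma_w * h_w
u = 9.81 * 2.3
u = 22.56 kPa


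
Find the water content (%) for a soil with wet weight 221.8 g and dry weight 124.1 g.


Result: 78.73 %

Derivation:
Using w = (m_wet - m_dry) / m_dry * 100
m_wet - m_dry = 221.8 - 124.1 = 97.7 g
w = 97.7 / 124.1 * 100
w = 78.73 %


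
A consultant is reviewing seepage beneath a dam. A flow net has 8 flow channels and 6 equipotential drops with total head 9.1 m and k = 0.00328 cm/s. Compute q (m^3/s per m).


Result: 0.000398 m^3/s per m

Derivation:
Convert k to m/s for unit consistency with H:
k = 0.00328 cm/s = 0.00328 / 100 m/s = 3.28e-05 m/s
Using q = k * H * Nf / Nd
Nf / Nd = 8 / 6 = 1.3333
q = 3.28e-05 * 9.1 * 1.3333
q = 0.000398 m^3/s per m


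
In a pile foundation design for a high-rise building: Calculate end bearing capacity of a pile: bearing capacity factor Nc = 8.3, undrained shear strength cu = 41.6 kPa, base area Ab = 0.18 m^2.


Result: 62.15 kN

Derivation:
Using Qb = Nc * cu * Ab
Qb = 8.3 * 41.6 * 0.18
Qb = 62.15 kN


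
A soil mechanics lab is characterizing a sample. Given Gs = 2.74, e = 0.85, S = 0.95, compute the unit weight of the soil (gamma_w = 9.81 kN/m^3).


Result: 18.811 kN/m^3

Derivation:
Using gamma = gamma_w * (Gs + S*e) / (1 + e)
Numerator: Gs + S*e = 2.74 + 0.95*0.85 = 3.5475
Denominator: 1 + e = 1 + 0.85 = 1.85
gamma = 9.81 * 3.5475 / 1.85
gamma = 18.811 kN/m^3


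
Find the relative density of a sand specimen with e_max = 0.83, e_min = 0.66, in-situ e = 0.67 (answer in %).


Using Dr = (e_max - e) / (e_max - e_min) * 100
e_max - e = 0.83 - 0.67 = 0.16
e_max - e_min = 0.83 - 0.66 = 0.17
Dr = 0.16 / 0.17 * 100
Dr = 94.12 %


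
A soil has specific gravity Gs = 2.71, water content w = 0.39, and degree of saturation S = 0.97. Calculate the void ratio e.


Result: 1.0896

Derivation:
Using the relation e = Gs * w / S
e = 2.71 * 0.39 / 0.97
e = 1.0896


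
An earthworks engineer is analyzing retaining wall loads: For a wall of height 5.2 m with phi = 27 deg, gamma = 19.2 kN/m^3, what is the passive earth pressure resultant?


Compute passive earth pressure coefficient:
Kp = tan^2(45 + phi/2) = tan^2(58.5) = 2.66294
Compute passive force:
Pp = 0.5 * Kp * gamma * H^2
Pp = 0.5 * 2.66294 * 19.2 * 5.2^2
Pp = 691.26 kN/m


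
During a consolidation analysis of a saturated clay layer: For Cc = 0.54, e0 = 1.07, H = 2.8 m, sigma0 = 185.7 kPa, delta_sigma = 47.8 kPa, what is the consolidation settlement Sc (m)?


Using Sc = Cc * H / (1 + e0) * log10((sigma0 + delta_sigma) / sigma0)
Stress ratio = (185.7 + 47.8) / 185.7 = 1.2574
log10(1.2574) = 0.099475
Cc * H / (1 + e0) = 0.54 * 2.8 / (1 + 1.07) = 0.730435
Sc = 0.730435 * 0.099475
Sc = 0.0727 m


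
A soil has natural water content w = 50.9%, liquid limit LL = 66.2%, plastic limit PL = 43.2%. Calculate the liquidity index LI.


First compute the plasticity index:
PI = LL - PL = 66.2 - 43.2 = 23.0
Then compute the liquidity index:
LI = (w - PL) / PI
LI = (50.9 - 43.2) / 23.0
LI = 0.335


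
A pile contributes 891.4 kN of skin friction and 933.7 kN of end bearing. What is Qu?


Using Qu = Qf + Qb
Qu = 891.4 + 933.7
Qu = 1825.1 kN


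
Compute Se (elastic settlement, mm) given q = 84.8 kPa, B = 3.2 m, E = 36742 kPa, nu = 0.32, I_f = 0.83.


Result: 5.502 mm

Derivation:
Using Se = q * B * (1 - nu^2) * I_f / E
1 - nu^2 = 1 - 0.32^2 = 0.8976
Se = 84.8 * 3.2 * 0.8976 * 0.83 / 36742
Se = 0.005502 m
Convert to mm: Se = 0.005502 * 1000 = 5.502 mm


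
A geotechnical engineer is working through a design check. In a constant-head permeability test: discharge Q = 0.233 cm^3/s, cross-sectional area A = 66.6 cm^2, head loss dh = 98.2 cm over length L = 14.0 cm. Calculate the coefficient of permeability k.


Compute hydraulic gradient:
i = dh / L = 98.2 / 14.0 = 7.01429
Then apply Darcy's law:
k = Q / (A * i)
k = 0.233 / (66.6 * 7.01429)
k = 0.233 / 467.151
k = 0.000499 cm/s


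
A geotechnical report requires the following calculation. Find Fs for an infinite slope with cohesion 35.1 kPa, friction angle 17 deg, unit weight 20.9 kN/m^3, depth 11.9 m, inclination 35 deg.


Result: 0.737

Derivation:
Using Fs = c / (gamma*H*sin(beta)*cos(beta)) + tan(phi)/tan(beta)
Cohesion contribution = 35.1 / (20.9*11.9*sin(35)*cos(35))
Cohesion contribution = 0.300371
Friction contribution = tan(17)/tan(35) = 0.436629
Fs = 0.300371 + 0.436629
Fs = 0.737


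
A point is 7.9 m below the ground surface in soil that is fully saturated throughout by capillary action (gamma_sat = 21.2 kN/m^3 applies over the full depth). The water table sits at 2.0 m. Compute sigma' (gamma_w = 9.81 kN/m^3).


Total stress = gamma_sat * depth
sigma = 21.2 * 7.9 = 167.48 kPa
Pore water pressure u = gamma_w * (depth - d_wt)
u = 9.81 * (7.9 - 2.0) = 57.879 kPa
Effective stress = sigma - u
sigma' = 167.48 - 57.879 = 109.6 kPa


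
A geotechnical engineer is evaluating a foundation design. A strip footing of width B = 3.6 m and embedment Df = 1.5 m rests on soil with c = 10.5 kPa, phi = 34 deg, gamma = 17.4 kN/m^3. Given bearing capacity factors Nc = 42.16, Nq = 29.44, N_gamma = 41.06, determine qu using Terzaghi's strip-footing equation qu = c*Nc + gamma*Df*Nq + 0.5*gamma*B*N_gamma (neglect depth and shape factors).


Compute qu = c*Nc + gamma*Df*Nq + 0.5*gamma*B*N_gamma
Term 1: 10.5 * 42.16 = 442.68
Term 2: 17.4 * 1.5 * 29.44 = 768.384
Term 3: 0.5 * 17.4 * 3.6 * 41.06 = 1285.9992
qu = 442.68 + 768.384 + 1285.9992
qu = 2497.06 kPa


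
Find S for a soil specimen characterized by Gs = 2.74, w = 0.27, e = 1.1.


Using S = Gs * w / e
S = 2.74 * 0.27 / 1.1
S = 0.6725


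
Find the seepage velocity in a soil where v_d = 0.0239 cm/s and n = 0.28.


Using v_s = v_d / n
v_s = 0.0239 / 0.28
v_s = 0.08536 cm/s


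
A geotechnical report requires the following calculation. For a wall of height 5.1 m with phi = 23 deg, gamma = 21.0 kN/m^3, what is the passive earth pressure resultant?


Result: 623.4 kN/m

Derivation:
Compute passive earth pressure coefficient:
Kp = tan^2(45 + phi/2) = tan^2(56.5) = 2.282623
Compute passive force:
Pp = 0.5 * Kp * gamma * H^2
Pp = 0.5 * 2.282623 * 21.0 * 5.1^2
Pp = 623.4 kN/m


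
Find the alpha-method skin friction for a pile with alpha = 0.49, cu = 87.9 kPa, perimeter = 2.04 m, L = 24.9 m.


Result: 2187.83 kN

Derivation:
Using Qs = alpha * cu * perimeter * L
Qs = 0.49 * 87.9 * 2.04 * 24.9
Qs = 2187.83 kN


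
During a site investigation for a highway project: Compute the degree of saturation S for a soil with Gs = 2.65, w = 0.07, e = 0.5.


Using S = Gs * w / e
S = 2.65 * 0.07 / 0.5
S = 0.371


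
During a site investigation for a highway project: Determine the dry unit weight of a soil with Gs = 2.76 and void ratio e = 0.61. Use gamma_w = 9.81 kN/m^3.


Using gamma_d = Gs * gamma_w / (1 + e)
gamma_d = 2.76 * 9.81 / (1 + 0.61)
gamma_d = 2.76 * 9.81 / 1.61
gamma_d = 16.817 kN/m^3


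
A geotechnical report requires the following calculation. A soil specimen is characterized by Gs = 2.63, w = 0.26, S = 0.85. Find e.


Using the relation e = Gs * w / S
e = 2.63 * 0.26 / 0.85
e = 0.8045


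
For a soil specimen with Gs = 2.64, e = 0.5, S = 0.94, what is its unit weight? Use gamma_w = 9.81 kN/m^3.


Result: 20.339 kN/m^3

Derivation:
Using gamma = gamma_w * (Gs + S*e) / (1 + e)
Numerator: Gs + S*e = 2.64 + 0.94*0.5 = 3.11
Denominator: 1 + e = 1 + 0.5 = 1.5
gamma = 9.81 * 3.11 / 1.5
gamma = 20.339 kN/m^3


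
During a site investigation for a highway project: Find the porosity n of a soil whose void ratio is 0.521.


Using the relation n = e / (1 + e)
n = 0.521 / (1 + 0.521)
n = 0.521 / 1.521
n = 0.3425


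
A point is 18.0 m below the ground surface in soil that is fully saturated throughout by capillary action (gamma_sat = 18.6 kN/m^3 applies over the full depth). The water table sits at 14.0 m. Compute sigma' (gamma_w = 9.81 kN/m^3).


Total stress = gamma_sat * depth
sigma = 18.6 * 18.0 = 334.8 kPa
Pore water pressure u = gamma_w * (depth - d_wt)
u = 9.81 * (18.0 - 14.0) = 39.24 kPa
Effective stress = sigma - u
sigma' = 334.8 - 39.24 = 295.56 kPa


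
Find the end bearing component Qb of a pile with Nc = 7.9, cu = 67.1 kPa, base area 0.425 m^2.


Result: 225.29 kN

Derivation:
Using Qb = Nc * cu * Ab
Qb = 7.9 * 67.1 * 0.425
Qb = 225.29 kN


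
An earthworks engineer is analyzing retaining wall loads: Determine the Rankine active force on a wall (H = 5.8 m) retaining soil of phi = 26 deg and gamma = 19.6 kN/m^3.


Compute active earth pressure coefficient:
Ka = tan^2(45 - phi/2) = tan^2(32.0) = 0.390462
Compute active force:
Pa = 0.5 * Ka * gamma * H^2
Pa = 0.5 * 0.390462 * 19.6 * 5.8^2
Pa = 128.72 kN/m


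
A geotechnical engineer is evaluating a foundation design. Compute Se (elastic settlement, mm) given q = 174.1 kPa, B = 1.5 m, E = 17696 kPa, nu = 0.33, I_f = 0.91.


Result: 11.967 mm

Derivation:
Using Se = q * B * (1 - nu^2) * I_f / E
1 - nu^2 = 1 - 0.33^2 = 0.8911
Se = 174.1 * 1.5 * 0.8911 * 0.91 / 17696
Se = 0.011967 m
Convert to mm: Se = 0.011967 * 1000 = 11.967 mm


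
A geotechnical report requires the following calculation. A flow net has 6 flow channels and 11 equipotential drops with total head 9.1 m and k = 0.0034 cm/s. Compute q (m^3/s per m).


Result: 0.0001688 m^3/s per m

Derivation:
Convert k to m/s for unit consistency with H:
k = 0.0034 cm/s = 0.0034 / 100 m/s = 3.4e-05 m/s
Using q = k * H * Nf / Nd
Nf / Nd = 6 / 11 = 0.5455
q = 3.4e-05 * 9.1 * 0.5455
q = 0.0001688 m^3/s per m


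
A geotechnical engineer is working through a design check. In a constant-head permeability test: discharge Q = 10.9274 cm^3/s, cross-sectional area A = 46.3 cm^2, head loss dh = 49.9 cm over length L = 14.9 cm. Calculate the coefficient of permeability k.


Compute hydraulic gradient:
i = dh / L = 49.9 / 14.9 = 3.34899
Then apply Darcy's law:
k = Q / (A * i)
k = 10.9274 / (46.3 * 3.34899)
k = 10.9274 / 155.058
k = 0.070473 cm/s


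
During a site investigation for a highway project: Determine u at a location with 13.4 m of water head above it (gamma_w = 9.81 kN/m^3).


Result: 131.45 kPa

Derivation:
Using u = gamma_w * h_w
u = 9.81 * 13.4
u = 131.45 kPa


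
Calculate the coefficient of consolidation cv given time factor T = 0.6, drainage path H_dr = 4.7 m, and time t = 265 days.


Result: 0.05002 m^2/day

Derivation:
Using cv = T * H_dr^2 / t
H_dr^2 = 4.7^2 = 22.09
cv = 0.6 * 22.09 / 265
cv = 0.05002 m^2/day


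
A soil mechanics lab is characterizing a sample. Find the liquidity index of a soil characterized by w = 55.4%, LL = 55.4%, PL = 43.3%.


First compute the plasticity index:
PI = LL - PL = 55.4 - 43.3 = 12.1
Then compute the liquidity index:
LI = (w - PL) / PI
LI = (55.4 - 43.3) / 12.1
LI = 1.0


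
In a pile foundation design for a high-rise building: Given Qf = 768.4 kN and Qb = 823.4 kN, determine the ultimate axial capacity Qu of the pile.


Result: 1591.8 kN

Derivation:
Using Qu = Qf + Qb
Qu = 768.4 + 823.4
Qu = 1591.8 kN


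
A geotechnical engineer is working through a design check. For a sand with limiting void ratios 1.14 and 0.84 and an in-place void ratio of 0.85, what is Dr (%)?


Result: 96.67 %

Derivation:
Using Dr = (e_max - e) / (e_max - e_min) * 100
e_max - e = 1.14 - 0.85 = 0.29
e_max - e_min = 1.14 - 0.84 = 0.3
Dr = 0.29 / 0.3 * 100
Dr = 96.67 %


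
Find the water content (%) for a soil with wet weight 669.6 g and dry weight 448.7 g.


Result: 49.23 %

Derivation:
Using w = (m_wet - m_dry) / m_dry * 100
m_wet - m_dry = 669.6 - 448.7 = 220.9 g
w = 220.9 / 448.7 * 100
w = 49.23 %


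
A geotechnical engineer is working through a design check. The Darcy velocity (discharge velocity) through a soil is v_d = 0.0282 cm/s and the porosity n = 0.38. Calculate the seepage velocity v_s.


Using v_s = v_d / n
v_s = 0.0282 / 0.38
v_s = 0.07421 cm/s


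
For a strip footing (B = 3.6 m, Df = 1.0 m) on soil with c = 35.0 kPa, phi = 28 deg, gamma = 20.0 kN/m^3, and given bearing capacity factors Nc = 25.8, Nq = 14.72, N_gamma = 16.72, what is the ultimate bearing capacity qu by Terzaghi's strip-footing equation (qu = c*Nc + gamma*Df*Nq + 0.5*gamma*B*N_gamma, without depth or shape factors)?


Compute qu = c*Nc + gamma*Df*Nq + 0.5*gamma*B*N_gamma
Term 1: 35.0 * 25.8 = 903.0
Term 2: 20.0 * 1.0 * 14.72 = 294.4
Term 3: 0.5 * 20.0 * 3.6 * 16.72 = 601.92
qu = 903.0 + 294.4 + 601.92
qu = 1799.32 kPa


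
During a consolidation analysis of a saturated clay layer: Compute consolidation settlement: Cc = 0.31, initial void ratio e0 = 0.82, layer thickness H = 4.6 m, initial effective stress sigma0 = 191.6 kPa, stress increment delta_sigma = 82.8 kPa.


Using Sc = Cc * H / (1 + e0) * log10((sigma0 + delta_sigma) / sigma0)
Stress ratio = (191.6 + 82.8) / 191.6 = 1.43215
log10(1.43215) = 0.155989
Cc * H / (1 + e0) = 0.31 * 4.6 / (1 + 0.82) = 0.783516
Sc = 0.783516 * 0.155989
Sc = 0.1222 m


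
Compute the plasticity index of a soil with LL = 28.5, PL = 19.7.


Using PI = LL - PL
PI = 28.5 - 19.7
PI = 8.8


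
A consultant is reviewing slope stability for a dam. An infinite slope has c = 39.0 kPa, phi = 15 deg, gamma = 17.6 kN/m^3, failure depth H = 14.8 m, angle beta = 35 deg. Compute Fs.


Result: 0.701

Derivation:
Using Fs = c / (gamma*H*sin(beta)*cos(beta)) + tan(phi)/tan(beta)
Cohesion contribution = 39.0 / (17.6*14.8*sin(35)*cos(35))
Cohesion contribution = 0.318665
Friction contribution = tan(15)/tan(35) = 0.382671
Fs = 0.318665 + 0.382671
Fs = 0.701


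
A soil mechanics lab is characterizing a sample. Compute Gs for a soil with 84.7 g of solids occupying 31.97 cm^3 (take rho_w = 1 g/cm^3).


Result: 2.649

Derivation:
Using Gs = m_s / (V_s * rho_w)
Since rho_w = 1 g/cm^3:
Gs = 84.7 / 31.97
Gs = 2.649


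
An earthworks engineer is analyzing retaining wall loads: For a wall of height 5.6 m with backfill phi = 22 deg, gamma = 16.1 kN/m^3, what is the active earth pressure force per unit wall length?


Compute active earth pressure coefficient:
Ka = tan^2(45 - phi/2) = tan^2(34.0) = 0.454962
Compute active force:
Pa = 0.5 * Ka * gamma * H^2
Pa = 0.5 * 0.454962 * 16.1 * 5.6^2
Pa = 114.85 kN/m


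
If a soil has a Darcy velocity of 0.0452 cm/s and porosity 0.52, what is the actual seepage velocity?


Using v_s = v_d / n
v_s = 0.0452 / 0.52
v_s = 0.08692 cm/s


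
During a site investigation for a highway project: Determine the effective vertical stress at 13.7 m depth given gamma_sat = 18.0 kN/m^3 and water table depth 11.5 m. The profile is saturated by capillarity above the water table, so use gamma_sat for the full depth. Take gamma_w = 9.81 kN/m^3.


Result: 225.02 kPa

Derivation:
Total stress = gamma_sat * depth
sigma = 18.0 * 13.7 = 246.6 kPa
Pore water pressure u = gamma_w * (depth - d_wt)
u = 9.81 * (13.7 - 11.5) = 21.582 kPa
Effective stress = sigma - u
sigma' = 246.6 - 21.582 = 225.02 kPa


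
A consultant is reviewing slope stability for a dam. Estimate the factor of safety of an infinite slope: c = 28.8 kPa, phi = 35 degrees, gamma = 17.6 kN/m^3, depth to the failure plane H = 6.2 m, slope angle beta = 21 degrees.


Using Fs = c / (gamma*H*sin(beta)*cos(beta)) + tan(phi)/tan(beta)
Cohesion contribution = 28.8 / (17.6*6.2*sin(21)*cos(21))
Cohesion contribution = 0.788873
Friction contribution = tan(35)/tan(21) = 1.8241
Fs = 0.788873 + 1.8241
Fs = 2.613


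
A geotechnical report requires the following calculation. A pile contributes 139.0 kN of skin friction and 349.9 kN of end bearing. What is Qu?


Result: 488.9 kN

Derivation:
Using Qu = Qf + Qb
Qu = 139.0 + 349.9
Qu = 488.9 kN


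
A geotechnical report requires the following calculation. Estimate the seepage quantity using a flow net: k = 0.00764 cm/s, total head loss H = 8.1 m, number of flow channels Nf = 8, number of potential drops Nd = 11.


Convert k to m/s for unit consistency with H:
k = 0.00764 cm/s = 0.00764 / 100 m/s = 7.64e-05 m/s
Using q = k * H * Nf / Nd
Nf / Nd = 8 / 11 = 0.7273
q = 7.64e-05 * 8.1 * 0.7273
q = 0.0004501 m^3/s per m


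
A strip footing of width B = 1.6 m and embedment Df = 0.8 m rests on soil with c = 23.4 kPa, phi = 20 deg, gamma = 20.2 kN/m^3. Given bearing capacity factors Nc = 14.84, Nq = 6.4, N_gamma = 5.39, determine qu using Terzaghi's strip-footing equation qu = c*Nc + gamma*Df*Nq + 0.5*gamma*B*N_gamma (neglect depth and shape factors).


Compute qu = c*Nc + gamma*Df*Nq + 0.5*gamma*B*N_gamma
Term 1: 23.4 * 14.84 = 347.256
Term 2: 20.2 * 0.8 * 6.4 = 103.424
Term 3: 0.5 * 20.2 * 1.6 * 5.39 = 87.1024
qu = 347.256 + 103.424 + 87.1024
qu = 537.78 kPa


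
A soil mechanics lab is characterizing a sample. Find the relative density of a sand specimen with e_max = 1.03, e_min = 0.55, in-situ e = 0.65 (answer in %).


Using Dr = (e_max - e) / (e_max - e_min) * 100
e_max - e = 1.03 - 0.65 = 0.38
e_max - e_min = 1.03 - 0.55 = 0.48
Dr = 0.38 / 0.48 * 100
Dr = 79.17 %


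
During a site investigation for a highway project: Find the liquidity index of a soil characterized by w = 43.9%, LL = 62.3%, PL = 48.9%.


First compute the plasticity index:
PI = LL - PL = 62.3 - 48.9 = 13.4
Then compute the liquidity index:
LI = (w - PL) / PI
LI = (43.9 - 48.9) / 13.4
LI = -0.373


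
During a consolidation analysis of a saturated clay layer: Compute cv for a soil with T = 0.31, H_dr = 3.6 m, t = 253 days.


Using cv = T * H_dr^2 / t
H_dr^2 = 3.6^2 = 12.96
cv = 0.31 * 12.96 / 253
cv = 0.01588 m^2/day


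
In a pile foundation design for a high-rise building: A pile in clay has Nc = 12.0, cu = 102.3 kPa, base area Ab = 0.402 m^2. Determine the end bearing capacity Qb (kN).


Using Qb = Nc * cu * Ab
Qb = 12.0 * 102.3 * 0.402
Qb = 493.5 kN


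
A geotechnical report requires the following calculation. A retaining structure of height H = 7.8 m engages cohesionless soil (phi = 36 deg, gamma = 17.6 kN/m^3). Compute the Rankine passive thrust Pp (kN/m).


Compute passive earth pressure coefficient:
Kp = tan^2(45 + phi/2) = tan^2(63.0) = 3.85184
Compute passive force:
Pp = 0.5 * Kp * gamma * H^2
Pp = 0.5 * 3.85184 * 17.6 * 7.8^2
Pp = 2062.24 kN/m


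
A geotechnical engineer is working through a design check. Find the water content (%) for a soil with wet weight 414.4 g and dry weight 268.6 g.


Using w = (m_wet - m_dry) / m_dry * 100
m_wet - m_dry = 414.4 - 268.6 = 145.8 g
w = 145.8 / 268.6 * 100
w = 54.28 %


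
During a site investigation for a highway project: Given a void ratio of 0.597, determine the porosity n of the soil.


Using the relation n = e / (1 + e)
n = 0.597 / (1 + 0.597)
n = 0.597 / 1.597
n = 0.3738


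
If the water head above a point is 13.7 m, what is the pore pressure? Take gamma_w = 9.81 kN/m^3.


Using u = gamma_w * h_w
u = 9.81 * 13.7
u = 134.4 kPa


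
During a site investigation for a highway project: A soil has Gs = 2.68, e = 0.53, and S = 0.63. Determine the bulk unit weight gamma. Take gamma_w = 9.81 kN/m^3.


Result: 19.324 kN/m^3

Derivation:
Using gamma = gamma_w * (Gs + S*e) / (1 + e)
Numerator: Gs + S*e = 2.68 + 0.63*0.53 = 3.0139
Denominator: 1 + e = 1 + 0.53 = 1.53
gamma = 9.81 * 3.0139 / 1.53
gamma = 19.324 kN/m^3


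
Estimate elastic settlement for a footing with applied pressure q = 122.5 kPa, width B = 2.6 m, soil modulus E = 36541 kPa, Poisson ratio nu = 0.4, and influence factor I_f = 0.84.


Using Se = q * B * (1 - nu^2) * I_f / E
1 - nu^2 = 1 - 0.4^2 = 0.84
Se = 122.5 * 2.6 * 0.84 * 0.84 / 36541
Se = 0.006150 m
Convert to mm: Se = 0.006150 * 1000 = 6.15 mm


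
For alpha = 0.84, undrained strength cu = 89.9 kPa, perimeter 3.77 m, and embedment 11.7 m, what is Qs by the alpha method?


Using Qs = alpha * cu * perimeter * L
Qs = 0.84 * 89.9 * 3.77 * 11.7
Qs = 3330.94 kN


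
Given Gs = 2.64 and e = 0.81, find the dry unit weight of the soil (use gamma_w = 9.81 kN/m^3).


Using gamma_d = Gs * gamma_w / (1 + e)
gamma_d = 2.64 * 9.81 / (1 + 0.81)
gamma_d = 2.64 * 9.81 / 1.81
gamma_d = 14.309 kN/m^3


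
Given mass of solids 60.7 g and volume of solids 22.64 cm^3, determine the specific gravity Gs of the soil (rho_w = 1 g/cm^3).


Using Gs = m_s / (V_s * rho_w)
Since rho_w = 1 g/cm^3:
Gs = 60.7 / 22.64
Gs = 2.681


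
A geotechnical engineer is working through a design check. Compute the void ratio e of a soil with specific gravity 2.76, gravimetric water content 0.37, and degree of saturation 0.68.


Using the relation e = Gs * w / S
e = 2.76 * 0.37 / 0.68
e = 1.5018


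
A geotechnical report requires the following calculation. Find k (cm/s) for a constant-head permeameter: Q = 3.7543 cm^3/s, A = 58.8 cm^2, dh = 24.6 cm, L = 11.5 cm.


Compute hydraulic gradient:
i = dh / L = 24.6 / 11.5 = 2.13913
Then apply Darcy's law:
k = Q / (A * i)
k = 3.7543 / (58.8 * 2.13913)
k = 3.7543 / 125.781
k = 0.029848 cm/s


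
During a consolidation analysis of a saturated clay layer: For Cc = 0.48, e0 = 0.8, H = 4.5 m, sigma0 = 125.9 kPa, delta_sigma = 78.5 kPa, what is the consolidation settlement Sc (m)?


Using Sc = Cc * H / (1 + e0) * log10((sigma0 + delta_sigma) / sigma0)
Stress ratio = (125.9 + 78.5) / 125.9 = 1.62351
log10(1.62351) = 0.210455
Cc * H / (1 + e0) = 0.48 * 4.5 / (1 + 0.8) = 1.2
Sc = 1.2 * 0.210455
Sc = 0.2525 m


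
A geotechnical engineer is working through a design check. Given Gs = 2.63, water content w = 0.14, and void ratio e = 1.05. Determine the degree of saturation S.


Result: 0.3507

Derivation:
Using S = Gs * w / e
S = 2.63 * 0.14 / 1.05
S = 0.3507


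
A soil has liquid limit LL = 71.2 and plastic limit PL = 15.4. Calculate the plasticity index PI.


Using PI = LL - PL
PI = 71.2 - 15.4
PI = 55.8


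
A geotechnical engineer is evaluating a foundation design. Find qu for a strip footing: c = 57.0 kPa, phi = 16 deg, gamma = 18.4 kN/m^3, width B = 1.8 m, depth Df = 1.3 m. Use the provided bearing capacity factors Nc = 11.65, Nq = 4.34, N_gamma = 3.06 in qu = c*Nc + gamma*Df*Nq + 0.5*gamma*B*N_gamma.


Compute qu = c*Nc + gamma*Df*Nq + 0.5*gamma*B*N_gamma
Term 1: 57.0 * 11.65 = 664.05
Term 2: 18.4 * 1.3 * 4.34 = 103.8128
Term 3: 0.5 * 18.4 * 1.8 * 3.06 = 50.6736
qu = 664.05 + 103.8128 + 50.6736
qu = 818.54 kPa


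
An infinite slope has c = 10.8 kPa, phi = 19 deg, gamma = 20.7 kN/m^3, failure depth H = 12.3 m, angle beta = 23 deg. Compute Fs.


Result: 0.929

Derivation:
Using Fs = c / (gamma*H*sin(beta)*cos(beta)) + tan(phi)/tan(beta)
Cohesion contribution = 10.8 / (20.7*12.3*sin(23)*cos(23))
Cohesion contribution = 0.117935
Friction contribution = tan(19)/tan(23) = 0.811185
Fs = 0.117935 + 0.811185
Fs = 0.929


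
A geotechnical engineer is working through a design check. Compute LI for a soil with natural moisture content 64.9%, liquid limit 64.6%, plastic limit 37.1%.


Result: 1.011

Derivation:
First compute the plasticity index:
PI = LL - PL = 64.6 - 37.1 = 27.5
Then compute the liquidity index:
LI = (w - PL) / PI
LI = (64.9 - 37.1) / 27.5
LI = 1.011


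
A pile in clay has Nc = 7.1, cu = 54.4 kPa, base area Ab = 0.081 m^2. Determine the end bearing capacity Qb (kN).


Result: 31.29 kN

Derivation:
Using Qb = Nc * cu * Ab
Qb = 7.1 * 54.4 * 0.081
Qb = 31.29 kN


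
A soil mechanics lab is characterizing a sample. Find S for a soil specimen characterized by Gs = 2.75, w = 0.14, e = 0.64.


Result: 0.6016

Derivation:
Using S = Gs * w / e
S = 2.75 * 0.14 / 0.64
S = 0.6016


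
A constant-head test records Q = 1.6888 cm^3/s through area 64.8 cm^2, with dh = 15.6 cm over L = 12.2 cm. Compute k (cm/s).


Result: 0.020382 cm/s

Derivation:
Compute hydraulic gradient:
i = dh / L = 15.6 / 12.2 = 1.27869
Then apply Darcy's law:
k = Q / (A * i)
k = 1.6888 / (64.8 * 1.27869)
k = 1.6888 / 82.859
k = 0.020382 cm/s


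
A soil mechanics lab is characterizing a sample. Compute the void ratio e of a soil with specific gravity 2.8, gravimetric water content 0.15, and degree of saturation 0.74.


Using the relation e = Gs * w / S
e = 2.8 * 0.15 / 0.74
e = 0.5676


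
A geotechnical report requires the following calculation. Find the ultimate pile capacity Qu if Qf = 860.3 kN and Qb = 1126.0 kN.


Result: 1986.3 kN

Derivation:
Using Qu = Qf + Qb
Qu = 860.3 + 1126.0
Qu = 1986.3 kN


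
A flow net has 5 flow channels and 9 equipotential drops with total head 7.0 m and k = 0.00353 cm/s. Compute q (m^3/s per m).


Convert k to m/s for unit consistency with H:
k = 0.00353 cm/s = 0.00353 / 100 m/s = 3.53e-05 m/s
Using q = k * H * Nf / Nd
Nf / Nd = 5 / 9 = 0.5556
q = 3.53e-05 * 7.0 * 0.5556
q = 0.0001373 m^3/s per m


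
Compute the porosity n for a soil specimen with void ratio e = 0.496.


Using the relation n = e / (1 + e)
n = 0.496 / (1 + 0.496)
n = 0.496 / 1.496
n = 0.3316


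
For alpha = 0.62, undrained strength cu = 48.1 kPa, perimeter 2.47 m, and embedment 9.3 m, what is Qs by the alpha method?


Result: 685.04 kN

Derivation:
Using Qs = alpha * cu * perimeter * L
Qs = 0.62 * 48.1 * 2.47 * 9.3
Qs = 685.04 kN


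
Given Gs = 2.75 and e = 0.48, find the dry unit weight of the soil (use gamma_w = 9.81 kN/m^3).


Result: 18.228 kN/m^3

Derivation:
Using gamma_d = Gs * gamma_w / (1 + e)
gamma_d = 2.75 * 9.81 / (1 + 0.48)
gamma_d = 2.75 * 9.81 / 1.48
gamma_d = 18.228 kN/m^3


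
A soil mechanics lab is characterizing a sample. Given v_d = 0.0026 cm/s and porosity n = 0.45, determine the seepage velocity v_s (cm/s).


Result: 0.00578 cm/s

Derivation:
Using v_s = v_d / n
v_s = 0.0026 / 0.45
v_s = 0.00578 cm/s


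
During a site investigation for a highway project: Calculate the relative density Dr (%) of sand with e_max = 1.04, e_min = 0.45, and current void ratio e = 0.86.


Using Dr = (e_max - e) / (e_max - e_min) * 100
e_max - e = 1.04 - 0.86 = 0.18
e_max - e_min = 1.04 - 0.45 = 0.59
Dr = 0.18 / 0.59 * 100
Dr = 30.51 %


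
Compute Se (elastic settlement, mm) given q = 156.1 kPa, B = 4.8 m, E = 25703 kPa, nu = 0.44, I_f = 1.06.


Using Se = q * B * (1 - nu^2) * I_f / E
1 - nu^2 = 1 - 0.44^2 = 0.8064
Se = 156.1 * 4.8 * 0.8064 * 1.06 / 25703
Se = 0.024918 m
Convert to mm: Se = 0.024918 * 1000 = 24.918 mm


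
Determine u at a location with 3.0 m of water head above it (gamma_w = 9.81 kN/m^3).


Result: 29.43 kPa

Derivation:
Using u = gamma_w * h_w
u = 9.81 * 3.0
u = 29.43 kPa


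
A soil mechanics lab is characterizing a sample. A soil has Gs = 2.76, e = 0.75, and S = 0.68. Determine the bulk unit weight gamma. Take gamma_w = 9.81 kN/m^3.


Using gamma = gamma_w * (Gs + S*e) / (1 + e)
Numerator: Gs + S*e = 2.76 + 0.68*0.75 = 3.27
Denominator: 1 + e = 1 + 0.75 = 1.75
gamma = 9.81 * 3.27 / 1.75
gamma = 18.331 kN/m^3


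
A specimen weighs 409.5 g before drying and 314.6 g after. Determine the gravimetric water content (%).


Using w = (m_wet - m_dry) / m_dry * 100
m_wet - m_dry = 409.5 - 314.6 = 94.9 g
w = 94.9 / 314.6 * 100
w = 30.17 %


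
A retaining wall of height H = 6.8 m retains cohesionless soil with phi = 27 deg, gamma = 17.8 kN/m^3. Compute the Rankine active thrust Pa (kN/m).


Compute active earth pressure coefficient:
Ka = tan^2(45 - phi/2) = tan^2(31.5) = 0.375525
Compute active force:
Pa = 0.5 * Ka * gamma * H^2
Pa = 0.5 * 0.375525 * 17.8 * 6.8^2
Pa = 154.54 kN/m


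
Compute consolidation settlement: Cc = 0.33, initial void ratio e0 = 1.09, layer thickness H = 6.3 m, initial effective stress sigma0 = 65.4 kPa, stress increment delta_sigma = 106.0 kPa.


Using Sc = Cc * H / (1 + e0) * log10((sigma0 + delta_sigma) / sigma0)
Stress ratio = (65.4 + 106.0) / 65.4 = 2.6208
log10(2.6208) = 0.418433
Cc * H / (1 + e0) = 0.33 * 6.3 / (1 + 1.09) = 0.994737
Sc = 0.994737 * 0.418433
Sc = 0.4162 m


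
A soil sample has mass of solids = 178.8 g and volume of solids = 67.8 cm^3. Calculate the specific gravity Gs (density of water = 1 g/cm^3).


Result: 2.637

Derivation:
Using Gs = m_s / (V_s * rho_w)
Since rho_w = 1 g/cm^3:
Gs = 178.8 / 67.8
Gs = 2.637


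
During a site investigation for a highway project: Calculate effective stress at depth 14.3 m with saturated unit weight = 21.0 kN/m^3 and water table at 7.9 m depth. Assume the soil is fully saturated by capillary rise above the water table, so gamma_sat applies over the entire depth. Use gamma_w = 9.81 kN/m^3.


Total stress = gamma_sat * depth
sigma = 21.0 * 14.3 = 300.3 kPa
Pore water pressure u = gamma_w * (depth - d_wt)
u = 9.81 * (14.3 - 7.9) = 62.784 kPa
Effective stress = sigma - u
sigma' = 300.3 - 62.784 = 237.52 kPa


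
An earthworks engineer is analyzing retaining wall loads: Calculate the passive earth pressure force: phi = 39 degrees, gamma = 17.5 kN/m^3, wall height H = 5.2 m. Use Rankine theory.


Compute passive earth pressure coefficient:
Kp = tan^2(45 + phi/2) = tan^2(64.5) = 4.395495
Compute passive force:
Pp = 0.5 * Kp * gamma * H^2
Pp = 0.5 * 4.395495 * 17.5 * 5.2^2
Pp = 1039.97 kN/m


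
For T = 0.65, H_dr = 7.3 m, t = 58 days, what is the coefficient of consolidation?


Using cv = T * H_dr^2 / t
H_dr^2 = 7.3^2 = 53.29
cv = 0.65 * 53.29 / 58
cv = 0.59722 m^2/day


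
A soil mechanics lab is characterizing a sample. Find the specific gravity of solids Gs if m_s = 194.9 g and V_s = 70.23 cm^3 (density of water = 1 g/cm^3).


Result: 2.775

Derivation:
Using Gs = m_s / (V_s * rho_w)
Since rho_w = 1 g/cm^3:
Gs = 194.9 / 70.23
Gs = 2.775


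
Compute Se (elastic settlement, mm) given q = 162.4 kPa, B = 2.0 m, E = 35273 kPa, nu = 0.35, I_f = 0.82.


Using Se = q * B * (1 - nu^2) * I_f / E
1 - nu^2 = 1 - 0.35^2 = 0.8775
Se = 162.4 * 2.0 * 0.8775 * 0.82 / 35273
Se = 0.006626 m
Convert to mm: Se = 0.006626 * 1000 = 6.626 mm


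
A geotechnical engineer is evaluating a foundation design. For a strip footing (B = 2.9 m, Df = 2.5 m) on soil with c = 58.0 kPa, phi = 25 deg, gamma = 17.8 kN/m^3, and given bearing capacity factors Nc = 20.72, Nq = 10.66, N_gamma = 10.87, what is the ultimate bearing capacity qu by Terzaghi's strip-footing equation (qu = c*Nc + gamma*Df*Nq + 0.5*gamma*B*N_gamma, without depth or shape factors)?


Compute qu = c*Nc + gamma*Df*Nq + 0.5*gamma*B*N_gamma
Term 1: 58.0 * 20.72 = 1201.76
Term 2: 17.8 * 2.5 * 10.66 = 474.37
Term 3: 0.5 * 17.8 * 2.9 * 10.87 = 280.5547
qu = 1201.76 + 474.37 + 280.5547
qu = 1956.68 kPa


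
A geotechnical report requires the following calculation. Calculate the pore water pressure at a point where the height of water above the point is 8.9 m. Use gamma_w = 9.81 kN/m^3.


Result: 87.31 kPa

Derivation:
Using u = gamma_w * h_w
u = 9.81 * 8.9
u = 87.31 kPa


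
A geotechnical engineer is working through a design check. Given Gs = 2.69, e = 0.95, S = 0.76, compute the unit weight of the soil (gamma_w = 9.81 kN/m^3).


Using gamma = gamma_w * (Gs + S*e) / (1 + e)
Numerator: Gs + S*e = 2.69 + 0.76*0.95 = 3.412
Denominator: 1 + e = 1 + 0.95 = 1.95
gamma = 9.81 * 3.412 / 1.95
gamma = 17.165 kN/m^3


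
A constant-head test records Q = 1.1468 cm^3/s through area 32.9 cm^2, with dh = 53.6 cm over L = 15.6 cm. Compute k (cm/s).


Result: 0.010145 cm/s

Derivation:
Compute hydraulic gradient:
i = dh / L = 53.6 / 15.6 = 3.4359
Then apply Darcy's law:
k = Q / (A * i)
k = 1.1468 / (32.9 * 3.4359)
k = 1.1468 / 113.041
k = 0.010145 cm/s


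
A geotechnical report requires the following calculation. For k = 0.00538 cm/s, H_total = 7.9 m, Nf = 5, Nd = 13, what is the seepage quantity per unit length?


Result: 0.0001635 m^3/s per m

Derivation:
Convert k to m/s for unit consistency with H:
k = 0.00538 cm/s = 0.00538 / 100 m/s = 5.38e-05 m/s
Using q = k * H * Nf / Nd
Nf / Nd = 5 / 13 = 0.3846
q = 5.38e-05 * 7.9 * 0.3846
q = 0.0001635 m^3/s per m


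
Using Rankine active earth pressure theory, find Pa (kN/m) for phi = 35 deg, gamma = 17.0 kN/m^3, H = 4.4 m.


Compute active earth pressure coefficient:
Ka = tan^2(45 - phi/2) = tan^2(27.5) = 0.27099
Compute active force:
Pa = 0.5 * Ka * gamma * H^2
Pa = 0.5 * 0.27099 * 17.0 * 4.4^2
Pa = 44.59 kN/m


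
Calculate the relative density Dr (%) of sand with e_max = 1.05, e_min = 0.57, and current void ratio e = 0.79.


Using Dr = (e_max - e) / (e_max - e_min) * 100
e_max - e = 1.05 - 0.79 = 0.26
e_max - e_min = 1.05 - 0.57 = 0.48
Dr = 0.26 / 0.48 * 100
Dr = 54.17 %


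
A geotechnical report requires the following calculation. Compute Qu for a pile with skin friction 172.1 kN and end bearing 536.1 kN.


Result: 708.2 kN

Derivation:
Using Qu = Qf + Qb
Qu = 172.1 + 536.1
Qu = 708.2 kN


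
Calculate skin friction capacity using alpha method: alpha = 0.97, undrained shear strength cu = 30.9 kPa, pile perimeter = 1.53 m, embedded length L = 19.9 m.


Result: 912.59 kN

Derivation:
Using Qs = alpha * cu * perimeter * L
Qs = 0.97 * 30.9 * 1.53 * 19.9
Qs = 912.59 kN


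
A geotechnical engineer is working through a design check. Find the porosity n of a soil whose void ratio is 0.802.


Using the relation n = e / (1 + e)
n = 0.802 / (1 + 0.802)
n = 0.802 / 1.802
n = 0.4451


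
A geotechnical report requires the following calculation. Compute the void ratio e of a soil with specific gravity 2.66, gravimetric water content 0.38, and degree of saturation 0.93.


Result: 1.0869

Derivation:
Using the relation e = Gs * w / S
e = 2.66 * 0.38 / 0.93
e = 1.0869


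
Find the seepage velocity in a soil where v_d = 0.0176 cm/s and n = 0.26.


Result: 0.06769 cm/s

Derivation:
Using v_s = v_d / n
v_s = 0.0176 / 0.26
v_s = 0.06769 cm/s


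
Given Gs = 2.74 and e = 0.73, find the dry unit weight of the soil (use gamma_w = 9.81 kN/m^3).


Result: 15.537 kN/m^3

Derivation:
Using gamma_d = Gs * gamma_w / (1 + e)
gamma_d = 2.74 * 9.81 / (1 + 0.73)
gamma_d = 2.74 * 9.81 / 1.73
gamma_d = 15.537 kN/m^3


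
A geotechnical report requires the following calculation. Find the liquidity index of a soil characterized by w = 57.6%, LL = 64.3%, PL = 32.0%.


Result: 0.793

Derivation:
First compute the plasticity index:
PI = LL - PL = 64.3 - 32.0 = 32.3
Then compute the liquidity index:
LI = (w - PL) / PI
LI = (57.6 - 32.0) / 32.3
LI = 0.793


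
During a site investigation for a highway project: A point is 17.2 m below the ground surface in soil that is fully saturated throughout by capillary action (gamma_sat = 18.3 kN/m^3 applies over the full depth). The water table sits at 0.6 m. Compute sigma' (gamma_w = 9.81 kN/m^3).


Result: 151.91 kPa

Derivation:
Total stress = gamma_sat * depth
sigma = 18.3 * 17.2 = 314.76 kPa
Pore water pressure u = gamma_w * (depth - d_wt)
u = 9.81 * (17.2 - 0.6) = 162.846 kPa
Effective stress = sigma - u
sigma' = 314.76 - 162.846 = 151.91 kPa


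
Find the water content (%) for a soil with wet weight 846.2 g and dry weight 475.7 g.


Result: 77.89 %

Derivation:
Using w = (m_wet - m_dry) / m_dry * 100
m_wet - m_dry = 846.2 - 475.7 = 370.5 g
w = 370.5 / 475.7 * 100
w = 77.89 %


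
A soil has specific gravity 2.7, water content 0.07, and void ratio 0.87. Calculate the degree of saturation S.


Using S = Gs * w / e
S = 2.7 * 0.07 / 0.87
S = 0.2172


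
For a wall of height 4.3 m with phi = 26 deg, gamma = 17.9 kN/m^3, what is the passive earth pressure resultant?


Compute passive earth pressure coefficient:
Kp = tan^2(45 + phi/2) = tan^2(58.0) = 2.561071
Compute passive force:
Pp = 0.5 * Kp * gamma * H^2
Pp = 0.5 * 2.561071 * 17.9 * 4.3^2
Pp = 423.82 kN/m


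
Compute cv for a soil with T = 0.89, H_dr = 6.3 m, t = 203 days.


Using cv = T * H_dr^2 / t
H_dr^2 = 6.3^2 = 39.69
cv = 0.89 * 39.69 / 203
cv = 0.17401 m^2/day


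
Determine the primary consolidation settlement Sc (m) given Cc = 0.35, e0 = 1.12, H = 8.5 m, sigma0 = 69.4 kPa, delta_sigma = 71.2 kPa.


Result: 0.4303 m

Derivation:
Using Sc = Cc * H / (1 + e0) * log10((sigma0 + delta_sigma) / sigma0)
Stress ratio = (69.4 + 71.2) / 69.4 = 2.02594
log10(2.02594) = 0.306626
Cc * H / (1 + e0) = 0.35 * 8.5 / (1 + 1.12) = 1.4033
Sc = 1.4033 * 0.306626
Sc = 0.4303 m


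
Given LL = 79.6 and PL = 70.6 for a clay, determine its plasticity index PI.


Result: 9.0

Derivation:
Using PI = LL - PL
PI = 79.6 - 70.6
PI = 9.0


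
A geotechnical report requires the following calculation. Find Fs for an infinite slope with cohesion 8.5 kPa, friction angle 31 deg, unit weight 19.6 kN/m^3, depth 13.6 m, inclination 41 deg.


Result: 0.756

Derivation:
Using Fs = c / (gamma*H*sin(beta)*cos(beta)) + tan(phi)/tan(beta)
Cohesion contribution = 8.5 / (19.6*13.6*sin(41)*cos(41))
Cohesion contribution = 0.0644023
Friction contribution = tan(31)/tan(41) = 0.691211
Fs = 0.0644023 + 0.691211
Fs = 0.756


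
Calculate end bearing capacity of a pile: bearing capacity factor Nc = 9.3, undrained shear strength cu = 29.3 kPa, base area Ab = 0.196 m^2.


Result: 53.41 kN

Derivation:
Using Qb = Nc * cu * Ab
Qb = 9.3 * 29.3 * 0.196
Qb = 53.41 kN


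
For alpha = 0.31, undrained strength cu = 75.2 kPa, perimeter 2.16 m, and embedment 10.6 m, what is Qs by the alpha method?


Result: 533.75 kN

Derivation:
Using Qs = alpha * cu * perimeter * L
Qs = 0.31 * 75.2 * 2.16 * 10.6
Qs = 533.75 kN


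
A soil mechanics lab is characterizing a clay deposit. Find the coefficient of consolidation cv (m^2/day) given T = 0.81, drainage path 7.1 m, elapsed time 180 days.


Using cv = T * H_dr^2 / t
H_dr^2 = 7.1^2 = 50.41
cv = 0.81 * 50.41 / 180
cv = 0.22684 m^2/day


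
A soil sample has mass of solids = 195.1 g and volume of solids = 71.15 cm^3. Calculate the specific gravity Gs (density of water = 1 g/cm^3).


Using Gs = m_s / (V_s * rho_w)
Since rho_w = 1 g/cm^3:
Gs = 195.1 / 71.15
Gs = 2.742


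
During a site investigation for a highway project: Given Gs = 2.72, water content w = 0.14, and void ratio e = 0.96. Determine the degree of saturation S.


Using S = Gs * w / e
S = 2.72 * 0.14 / 0.96
S = 0.3967


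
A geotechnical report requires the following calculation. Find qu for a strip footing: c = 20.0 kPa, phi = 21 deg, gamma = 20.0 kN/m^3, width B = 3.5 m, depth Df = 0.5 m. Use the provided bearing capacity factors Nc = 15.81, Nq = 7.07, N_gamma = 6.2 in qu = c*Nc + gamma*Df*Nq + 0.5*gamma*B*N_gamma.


Result: 603.9 kPa

Derivation:
Compute qu = c*Nc + gamma*Df*Nq + 0.5*gamma*B*N_gamma
Term 1: 20.0 * 15.81 = 316.2
Term 2: 20.0 * 0.5 * 7.07 = 70.7
Term 3: 0.5 * 20.0 * 3.5 * 6.2 = 217.0
qu = 316.2 + 70.7 + 217.0
qu = 603.9 kPa


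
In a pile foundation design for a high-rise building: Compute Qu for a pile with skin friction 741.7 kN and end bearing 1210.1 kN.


Using Qu = Qf + Qb
Qu = 741.7 + 1210.1
Qu = 1951.8 kN


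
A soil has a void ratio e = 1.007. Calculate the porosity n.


Using the relation n = e / (1 + e)
n = 1.007 / (1 + 1.007)
n = 1.007 / 2.007
n = 0.5017


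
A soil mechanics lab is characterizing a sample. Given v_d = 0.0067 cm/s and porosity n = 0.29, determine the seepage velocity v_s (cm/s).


Result: 0.0231 cm/s

Derivation:
Using v_s = v_d / n
v_s = 0.0067 / 0.29
v_s = 0.0231 cm/s


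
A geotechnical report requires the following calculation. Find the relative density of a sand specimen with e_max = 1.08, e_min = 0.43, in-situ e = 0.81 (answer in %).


Result: 41.54 %

Derivation:
Using Dr = (e_max - e) / (e_max - e_min) * 100
e_max - e = 1.08 - 0.81 = 0.27
e_max - e_min = 1.08 - 0.43 = 0.65
Dr = 0.27 / 0.65 * 100
Dr = 41.54 %


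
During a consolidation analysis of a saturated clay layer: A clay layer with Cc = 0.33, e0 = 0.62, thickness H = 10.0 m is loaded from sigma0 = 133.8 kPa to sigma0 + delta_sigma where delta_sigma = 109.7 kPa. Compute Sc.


Using Sc = Cc * H / (1 + e0) * log10((sigma0 + delta_sigma) / sigma0)
Stress ratio = (133.8 + 109.7) / 133.8 = 1.81988
log10(1.81988) = 0.260043
Cc * H / (1 + e0) = 0.33 * 10.0 / (1 + 0.62) = 2.03704
Sc = 2.03704 * 0.260043
Sc = 0.5297 m
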